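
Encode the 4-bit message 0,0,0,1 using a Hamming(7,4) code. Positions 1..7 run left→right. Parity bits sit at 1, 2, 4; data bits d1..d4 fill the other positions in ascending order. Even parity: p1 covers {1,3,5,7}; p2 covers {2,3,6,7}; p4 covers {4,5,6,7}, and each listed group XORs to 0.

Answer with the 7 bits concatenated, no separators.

Place data at non-parity positions: p1 p2 0 p4 0 0 1
p1 (pos 1,3,5,7): XOR of data positions = 0⊕0⊕1 = 1
p2 (pos 2,3,6,7): XOR of data positions = 0⊕0⊕1 = 1
p4 (pos 4,5,6,7): XOR of data positions = 0⊕0⊕1 = 1
Codeword: 1101001

1101001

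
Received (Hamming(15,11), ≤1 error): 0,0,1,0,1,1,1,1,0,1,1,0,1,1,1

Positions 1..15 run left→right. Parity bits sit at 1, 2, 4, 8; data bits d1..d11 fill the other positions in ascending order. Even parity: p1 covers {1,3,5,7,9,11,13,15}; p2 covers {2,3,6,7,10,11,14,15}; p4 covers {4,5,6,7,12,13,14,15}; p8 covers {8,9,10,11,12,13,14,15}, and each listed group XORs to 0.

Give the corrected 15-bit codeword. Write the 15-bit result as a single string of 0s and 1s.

s1 (pos 1,3,5,7,9,11,13,15): 0⊕1⊕1⊕1⊕0⊕1⊕1⊕1 = 0
s2 (pos 2,3,6,7,10,11,14,15): 0⊕1⊕1⊕1⊕1⊕1⊕1⊕1 = 1
s4 (pos 4,5,6,7,12,13,14,15): 0⊕1⊕1⊕1⊕0⊕1⊕1⊕1 = 0
s8 (pos 8,9,10,11,12,13,14,15): 1⊕0⊕1⊕1⊕0⊕1⊕1⊕1 = 0
Syndrome s8…s1 = 0010 → error at position 2.
Flip position 2: 001011110110111 → 011011110110111

011011110110111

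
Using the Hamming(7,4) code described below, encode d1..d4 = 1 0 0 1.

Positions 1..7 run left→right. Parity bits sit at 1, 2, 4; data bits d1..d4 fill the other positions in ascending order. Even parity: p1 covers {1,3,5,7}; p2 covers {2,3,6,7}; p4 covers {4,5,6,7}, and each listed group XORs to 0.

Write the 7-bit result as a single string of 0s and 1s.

0011001

Place data at non-parity positions: p1 p2 1 p4 0 0 1
p1 (pos 1,3,5,7): XOR of data positions = 1⊕0⊕1 = 0
p2 (pos 2,3,6,7): XOR of data positions = 1⊕0⊕1 = 0
p4 (pos 4,5,6,7): XOR of data positions = 0⊕0⊕1 = 1
Codeword: 0011001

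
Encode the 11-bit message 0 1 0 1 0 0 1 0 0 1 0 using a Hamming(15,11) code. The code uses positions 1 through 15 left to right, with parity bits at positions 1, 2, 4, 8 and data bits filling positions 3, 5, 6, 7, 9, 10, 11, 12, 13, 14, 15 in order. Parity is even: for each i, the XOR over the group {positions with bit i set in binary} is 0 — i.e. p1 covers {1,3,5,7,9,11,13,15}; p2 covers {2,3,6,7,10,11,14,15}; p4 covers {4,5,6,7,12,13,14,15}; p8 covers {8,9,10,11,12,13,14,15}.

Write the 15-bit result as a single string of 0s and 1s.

110110100010010

Place data at non-parity positions: p1 p2 0 p4 1 0 1 p8 0 0 1 0 0 1 0
p1 (pos 1,3,5,7,9,11,13,15): XOR of data positions = 0⊕1⊕1⊕0⊕1⊕0⊕0 = 1
p2 (pos 2,3,6,7,10,11,14,15): XOR of data positions = 0⊕0⊕1⊕0⊕1⊕1⊕0 = 1
p4 (pos 4,5,6,7,12,13,14,15): XOR of data positions = 1⊕0⊕1⊕0⊕0⊕1⊕0 = 1
p8 (pos 8,9,10,11,12,13,14,15): XOR of data positions = 0⊕0⊕1⊕0⊕0⊕1⊕0 = 0
Codeword: 110110100010010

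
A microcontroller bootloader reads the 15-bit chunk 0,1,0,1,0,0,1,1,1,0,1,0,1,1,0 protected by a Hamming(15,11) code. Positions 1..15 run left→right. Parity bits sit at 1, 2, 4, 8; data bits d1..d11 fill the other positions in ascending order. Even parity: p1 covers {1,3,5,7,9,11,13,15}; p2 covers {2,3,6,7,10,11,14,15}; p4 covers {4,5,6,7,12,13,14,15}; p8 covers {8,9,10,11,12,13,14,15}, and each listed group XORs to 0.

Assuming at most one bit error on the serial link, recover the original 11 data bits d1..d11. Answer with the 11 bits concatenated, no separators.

s1 (pos 1,3,5,7,9,11,13,15): 0⊕0⊕0⊕1⊕1⊕1⊕1⊕0 = 0
s2 (pos 2,3,6,7,10,11,14,15): 1⊕0⊕0⊕1⊕0⊕1⊕1⊕0 = 0
s4 (pos 4,5,6,7,12,13,14,15): 1⊕0⊕0⊕1⊕0⊕1⊕1⊕0 = 0
s8 (pos 8,9,10,11,12,13,14,15): 1⊕1⊕0⊕1⊕0⊕1⊕1⊕0 = 1
Syndrome s8…s1 = 1000 → error at position 8.
Flip position 8: 010100111010110 → 010100101010110
Read data bits from positions 3,5,6,7,9,10,11,12,13,14,15: 00011010110

00011010110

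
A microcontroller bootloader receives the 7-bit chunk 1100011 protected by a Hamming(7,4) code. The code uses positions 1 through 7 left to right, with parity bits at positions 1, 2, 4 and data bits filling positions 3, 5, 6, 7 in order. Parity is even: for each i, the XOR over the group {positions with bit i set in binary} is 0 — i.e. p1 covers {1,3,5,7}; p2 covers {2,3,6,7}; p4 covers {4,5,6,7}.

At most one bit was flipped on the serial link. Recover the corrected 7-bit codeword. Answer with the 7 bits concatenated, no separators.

s1 (pos 1,3,5,7): 1⊕0⊕0⊕1 = 0
s2 (pos 2,3,6,7): 1⊕0⊕1⊕1 = 1
s4 (pos 4,5,6,7): 0⊕0⊕1⊕1 = 0
Syndrome s4…s1 = 010 → error at position 2.
Flip position 2: 1100011 → 1000011

1000011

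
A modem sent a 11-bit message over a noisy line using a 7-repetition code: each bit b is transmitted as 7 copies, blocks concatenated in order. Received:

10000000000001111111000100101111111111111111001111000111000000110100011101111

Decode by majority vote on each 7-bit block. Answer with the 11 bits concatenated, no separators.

00101111001

Block 1 (1000000): 1 one → 0
Block 2 (0000001): 1 one → 0
Block 3 (1111110): 6 ones → 1
Block 4 (0010010): 2 ones → 0
Block 5 (1111111): 7 ones → 1
Block 6 (1111111): 7 ones → 1
Block 7 (1100111): 5 ones → 1
Block 8 (1000111): 4 ones → 1
Block 9 (0000001): 1 one → 0
Block 10 (1010001): 3 ones → 0
Block 11 (1101111): 6 ones → 1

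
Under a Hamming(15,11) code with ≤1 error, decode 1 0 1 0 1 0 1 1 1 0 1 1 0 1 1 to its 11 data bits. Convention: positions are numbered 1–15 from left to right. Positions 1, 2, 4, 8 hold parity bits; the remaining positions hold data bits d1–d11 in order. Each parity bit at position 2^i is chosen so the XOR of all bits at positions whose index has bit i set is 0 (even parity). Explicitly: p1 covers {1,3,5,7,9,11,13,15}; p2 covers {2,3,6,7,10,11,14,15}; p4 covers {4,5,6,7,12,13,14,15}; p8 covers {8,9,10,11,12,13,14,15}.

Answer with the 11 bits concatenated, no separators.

s1 (pos 1,3,5,7,9,11,13,15): 1⊕1⊕1⊕1⊕1⊕1⊕0⊕1 = 1
s2 (pos 2,3,6,7,10,11,14,15): 0⊕1⊕0⊕1⊕0⊕1⊕1⊕1 = 1
s4 (pos 4,5,6,7,12,13,14,15): 0⊕1⊕0⊕1⊕1⊕0⊕1⊕1 = 1
s8 (pos 8,9,10,11,12,13,14,15): 1⊕1⊕0⊕1⊕1⊕0⊕1⊕1 = 0
Syndrome s8…s1 = 0111 → error at position 7.
Flip position 7: 101010111011011 → 101010011011011
Read data bits from positions 3,5,6,7,9,10,11,12,13,14,15: 11001011011

11001011011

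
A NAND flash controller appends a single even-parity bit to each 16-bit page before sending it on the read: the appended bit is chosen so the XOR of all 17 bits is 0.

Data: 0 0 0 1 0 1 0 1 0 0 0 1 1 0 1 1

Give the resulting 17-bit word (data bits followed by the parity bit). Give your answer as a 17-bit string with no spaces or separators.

XOR of the 16 data bits: 0⊕0⊕0⊕1⊕0⊕1⊕0⊕1⊕0⊕0⊕0⊕1⊕1⊕0⊕1⊕1 = 1
Parity bit = 1 (so all 17 bits XOR to 0).

00010101000110111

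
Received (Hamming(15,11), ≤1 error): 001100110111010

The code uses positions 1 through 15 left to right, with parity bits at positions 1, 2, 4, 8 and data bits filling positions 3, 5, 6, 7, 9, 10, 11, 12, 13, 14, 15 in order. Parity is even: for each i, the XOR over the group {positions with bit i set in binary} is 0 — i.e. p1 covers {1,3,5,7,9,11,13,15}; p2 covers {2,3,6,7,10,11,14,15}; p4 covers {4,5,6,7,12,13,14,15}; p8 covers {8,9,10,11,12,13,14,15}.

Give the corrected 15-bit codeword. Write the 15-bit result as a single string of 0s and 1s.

001100110101010

s1 (pos 1,3,5,7,9,11,13,15): 0⊕1⊕0⊕1⊕0⊕1⊕0⊕0 = 1
s2 (pos 2,3,6,7,10,11,14,15): 0⊕1⊕0⊕1⊕1⊕1⊕1⊕0 = 1
s4 (pos 4,5,6,7,12,13,14,15): 1⊕0⊕0⊕1⊕1⊕0⊕1⊕0 = 0
s8 (pos 8,9,10,11,12,13,14,15): 1⊕0⊕1⊕1⊕1⊕0⊕1⊕0 = 1
Syndrome s8…s1 = 1011 → error at position 11.
Flip position 11: 001100110111010 → 001100110101010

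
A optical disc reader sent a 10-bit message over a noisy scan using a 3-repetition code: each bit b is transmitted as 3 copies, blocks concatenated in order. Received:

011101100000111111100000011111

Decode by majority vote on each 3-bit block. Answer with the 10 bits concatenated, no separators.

Block 1 (011): 2 ones → 1
Block 2 (101): 2 ones → 1
Block 3 (100): 1 one → 0
Block 4 (000): 0 ones → 0
Block 5 (111): 3 ones → 1
Block 6 (111): 3 ones → 1
Block 7 (100): 1 one → 0
Block 8 (000): 0 ones → 0
Block 9 (011): 2 ones → 1
Block 10 (111): 3 ones → 1

1100110011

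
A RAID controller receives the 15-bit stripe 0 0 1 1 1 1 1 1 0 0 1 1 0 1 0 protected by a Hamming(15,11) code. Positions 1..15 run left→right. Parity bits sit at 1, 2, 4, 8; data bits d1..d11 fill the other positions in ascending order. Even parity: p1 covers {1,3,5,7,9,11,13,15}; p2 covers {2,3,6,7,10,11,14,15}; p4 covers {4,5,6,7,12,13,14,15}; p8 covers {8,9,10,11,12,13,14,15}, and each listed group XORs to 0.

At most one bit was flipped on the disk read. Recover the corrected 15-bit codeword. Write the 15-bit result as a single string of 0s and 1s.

s1 (pos 1,3,5,7,9,11,13,15): 0⊕1⊕1⊕1⊕0⊕1⊕0⊕0 = 0
s2 (pos 2,3,6,7,10,11,14,15): 0⊕1⊕1⊕1⊕0⊕1⊕1⊕0 = 1
s4 (pos 4,5,6,7,12,13,14,15): 1⊕1⊕1⊕1⊕1⊕0⊕1⊕0 = 0
s8 (pos 8,9,10,11,12,13,14,15): 1⊕0⊕0⊕1⊕1⊕0⊕1⊕0 = 0
Syndrome s8…s1 = 0010 → error at position 2.
Flip position 2: 001111110011010 → 011111110011010

011111110011010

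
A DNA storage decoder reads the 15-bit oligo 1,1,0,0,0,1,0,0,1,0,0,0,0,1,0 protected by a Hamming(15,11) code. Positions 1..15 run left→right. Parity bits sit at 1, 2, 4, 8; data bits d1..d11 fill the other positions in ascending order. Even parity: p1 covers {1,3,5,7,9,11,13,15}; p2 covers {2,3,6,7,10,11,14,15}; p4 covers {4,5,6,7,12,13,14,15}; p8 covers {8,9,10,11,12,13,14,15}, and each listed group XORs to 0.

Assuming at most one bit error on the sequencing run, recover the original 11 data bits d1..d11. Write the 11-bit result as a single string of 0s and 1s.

s1 (pos 1,3,5,7,9,11,13,15): 1⊕0⊕0⊕0⊕1⊕0⊕0⊕0 = 0
s2 (pos 2,3,6,7,10,11,14,15): 1⊕0⊕1⊕0⊕0⊕0⊕1⊕0 = 1
s4 (pos 4,5,6,7,12,13,14,15): 0⊕0⊕1⊕0⊕0⊕0⊕1⊕0 = 0
s8 (pos 8,9,10,11,12,13,14,15): 0⊕1⊕0⊕0⊕0⊕0⊕1⊕0 = 0
Syndrome s8…s1 = 0010 → error at position 2.
Flip position 2: 110001001000010 → 100001001000010
Read data bits from positions 3,5,6,7,9,10,11,12,13,14,15: 00101000010

00101000010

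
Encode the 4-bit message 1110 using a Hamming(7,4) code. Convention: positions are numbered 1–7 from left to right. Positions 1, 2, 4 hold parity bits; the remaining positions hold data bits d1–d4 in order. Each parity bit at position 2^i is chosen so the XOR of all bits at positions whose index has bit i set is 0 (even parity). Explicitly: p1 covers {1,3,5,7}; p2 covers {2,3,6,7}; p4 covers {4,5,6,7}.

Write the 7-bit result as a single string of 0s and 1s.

0010110

Place data at non-parity positions: p1 p2 1 p4 1 1 0
p1 (pos 1,3,5,7): XOR of data positions = 1⊕1⊕0 = 0
p2 (pos 2,3,6,7): XOR of data positions = 1⊕1⊕0 = 0
p4 (pos 4,5,6,7): XOR of data positions = 1⊕1⊕0 = 0
Codeword: 0010110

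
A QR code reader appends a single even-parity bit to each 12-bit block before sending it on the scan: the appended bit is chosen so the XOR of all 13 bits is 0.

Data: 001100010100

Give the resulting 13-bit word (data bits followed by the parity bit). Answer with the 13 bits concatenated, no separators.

XOR of the 12 data bits: 0⊕0⊕1⊕1⊕0⊕0⊕0⊕1⊕0⊕1⊕0⊕0 = 0
Parity bit = 0 (so all 13 bits XOR to 0).

0011000101000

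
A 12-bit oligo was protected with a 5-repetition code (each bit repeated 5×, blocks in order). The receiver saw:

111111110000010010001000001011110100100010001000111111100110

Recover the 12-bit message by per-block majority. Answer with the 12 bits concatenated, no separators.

110001100010

Block 1 (11111): 5 ones → 1
Block 2 (11100): 3 ones → 1
Block 3 (00010): 1 one → 0
Block 4 (01000): 1 one → 0
Block 5 (10000): 1 one → 0
Block 6 (01011): 3 ones → 1
Block 7 (11010): 3 ones → 1
Block 8 (01000): 1 one → 0
Block 9 (10001): 2 ones → 0
Block 10 (00011): 2 ones → 0
Block 11 (11111): 5 ones → 1
Block 12 (00110): 2 ones → 0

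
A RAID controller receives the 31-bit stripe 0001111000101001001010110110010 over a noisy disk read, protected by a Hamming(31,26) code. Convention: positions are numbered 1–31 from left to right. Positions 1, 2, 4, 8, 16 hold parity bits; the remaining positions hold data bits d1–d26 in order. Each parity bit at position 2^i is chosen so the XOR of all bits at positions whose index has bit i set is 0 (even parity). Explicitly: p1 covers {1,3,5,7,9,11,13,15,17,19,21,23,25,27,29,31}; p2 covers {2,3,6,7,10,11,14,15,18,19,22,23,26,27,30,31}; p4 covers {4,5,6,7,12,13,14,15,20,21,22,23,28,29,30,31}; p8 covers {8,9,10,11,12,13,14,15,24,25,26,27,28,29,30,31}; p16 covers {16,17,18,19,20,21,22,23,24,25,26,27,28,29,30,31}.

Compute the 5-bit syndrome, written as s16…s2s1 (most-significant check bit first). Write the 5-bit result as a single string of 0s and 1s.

s1 (pos 1,3,5,7,9,11,13,15,17,19,21,23,25,27,29,31): 0⊕0⊕1⊕1⊕0⊕1⊕1⊕0⊕0⊕1⊕1⊕1⊕0⊕1⊕0⊕0 = 0
s2 (pos 2,3,6,7,10,11,14,15,18,19,22,23,26,27,30,31): 0⊕0⊕1⊕1⊕0⊕1⊕0⊕0⊕0⊕1⊕0⊕1⊕1⊕1⊕1⊕0 = 0
s4 (pos 4,5,6,7,12,13,14,15,20,21,22,23,28,29,30,31): 1⊕1⊕1⊕1⊕0⊕1⊕0⊕0⊕0⊕1⊕0⊕1⊕0⊕0⊕1⊕0 = 0
s8 (pos 8,9,10,11,12,13,14,15,24,25,26,27,28,29,30,31): 0⊕0⊕0⊕1⊕0⊕1⊕0⊕0⊕1⊕0⊕1⊕1⊕0⊕0⊕1⊕0 = 0
s16 (pos 16,17,18,19,20,21,22,23,24,25,26,27,28,29,30,31): 1⊕0⊕0⊕1⊕0⊕1⊕0⊕1⊕1⊕0⊕1⊕1⊕0⊕0⊕1⊕0 = 0
Syndrome s16…s1 = 00000 → no error.

00000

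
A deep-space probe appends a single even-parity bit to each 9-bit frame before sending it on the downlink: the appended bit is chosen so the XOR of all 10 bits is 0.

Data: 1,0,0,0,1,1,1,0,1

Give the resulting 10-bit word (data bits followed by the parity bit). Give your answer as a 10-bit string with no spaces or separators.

1000111011

XOR of the 9 data bits: 1⊕0⊕0⊕0⊕1⊕1⊕1⊕0⊕1 = 1
Parity bit = 1 (so all 10 bits XOR to 0).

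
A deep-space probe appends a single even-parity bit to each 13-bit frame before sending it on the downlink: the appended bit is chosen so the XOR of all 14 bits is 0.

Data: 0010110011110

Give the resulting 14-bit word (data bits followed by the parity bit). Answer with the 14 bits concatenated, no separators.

00101100111101

XOR of the 13 data bits: 0⊕0⊕1⊕0⊕1⊕1⊕0⊕0⊕1⊕1⊕1⊕1⊕0 = 1
Parity bit = 1 (so all 14 bits XOR to 0).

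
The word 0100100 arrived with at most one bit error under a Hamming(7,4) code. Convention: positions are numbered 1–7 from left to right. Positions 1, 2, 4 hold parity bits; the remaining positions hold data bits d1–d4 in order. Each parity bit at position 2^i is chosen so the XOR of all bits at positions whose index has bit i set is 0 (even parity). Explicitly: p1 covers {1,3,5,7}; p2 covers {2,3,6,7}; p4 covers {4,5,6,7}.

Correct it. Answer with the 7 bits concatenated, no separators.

s1 (pos 1,3,5,7): 0⊕0⊕1⊕0 = 1
s2 (pos 2,3,6,7): 1⊕0⊕0⊕0 = 1
s4 (pos 4,5,6,7): 0⊕1⊕0⊕0 = 1
Syndrome s4…s1 = 111 → error at position 7.
Flip position 7: 0100100 → 0100101

0100101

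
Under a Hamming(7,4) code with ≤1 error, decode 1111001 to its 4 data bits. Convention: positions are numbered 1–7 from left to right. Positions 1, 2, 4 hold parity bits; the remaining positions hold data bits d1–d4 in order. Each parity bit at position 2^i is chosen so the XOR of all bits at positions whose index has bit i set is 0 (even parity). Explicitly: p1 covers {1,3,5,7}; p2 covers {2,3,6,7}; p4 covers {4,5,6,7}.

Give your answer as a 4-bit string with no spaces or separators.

s1 (pos 1,3,5,7): 1⊕1⊕0⊕1 = 1
s2 (pos 2,3,6,7): 1⊕1⊕0⊕1 = 1
s4 (pos 4,5,6,7): 1⊕0⊕0⊕1 = 0
Syndrome s4…s1 = 011 → error at position 3.
Flip position 3: 1111001 → 1101001
Read data bits from positions 3,5,6,7: 0001

0001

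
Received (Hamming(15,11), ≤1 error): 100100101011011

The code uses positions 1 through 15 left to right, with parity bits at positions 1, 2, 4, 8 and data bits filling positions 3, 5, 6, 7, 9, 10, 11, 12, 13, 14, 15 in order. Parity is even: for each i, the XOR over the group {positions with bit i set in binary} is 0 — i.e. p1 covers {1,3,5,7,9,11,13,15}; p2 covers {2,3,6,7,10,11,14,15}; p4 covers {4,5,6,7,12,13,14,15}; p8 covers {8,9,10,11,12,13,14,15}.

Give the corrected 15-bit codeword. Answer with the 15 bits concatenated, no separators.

s1 (pos 1,3,5,7,9,11,13,15): 1⊕0⊕0⊕1⊕1⊕1⊕0⊕1 = 1
s2 (pos 2,3,6,7,10,11,14,15): 0⊕0⊕0⊕1⊕0⊕1⊕1⊕1 = 0
s4 (pos 4,5,6,7,12,13,14,15): 1⊕0⊕0⊕1⊕1⊕0⊕1⊕1 = 1
s8 (pos 8,9,10,11,12,13,14,15): 0⊕1⊕0⊕1⊕1⊕0⊕1⊕1 = 1
Syndrome s8…s1 = 1101 → error at position 13.
Flip position 13: 100100101011011 → 100100101011111

100100101011111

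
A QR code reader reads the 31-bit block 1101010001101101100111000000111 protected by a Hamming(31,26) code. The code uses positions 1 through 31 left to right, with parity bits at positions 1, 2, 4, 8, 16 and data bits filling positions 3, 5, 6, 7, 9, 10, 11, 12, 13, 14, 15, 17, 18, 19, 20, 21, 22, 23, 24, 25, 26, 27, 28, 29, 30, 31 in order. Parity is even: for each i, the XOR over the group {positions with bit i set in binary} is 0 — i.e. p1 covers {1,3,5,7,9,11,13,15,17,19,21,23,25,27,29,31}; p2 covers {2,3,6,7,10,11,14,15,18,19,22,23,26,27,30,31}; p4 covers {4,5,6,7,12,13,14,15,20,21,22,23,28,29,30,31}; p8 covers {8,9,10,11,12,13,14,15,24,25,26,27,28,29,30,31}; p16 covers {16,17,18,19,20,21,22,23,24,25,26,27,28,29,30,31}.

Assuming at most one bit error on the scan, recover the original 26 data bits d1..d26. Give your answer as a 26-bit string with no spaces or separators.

00101110110100111000000111

s1 (pos 1,3,5,7,9,11,13,15,17,19,21,23,25,27,29,31): 1⊕0⊕0⊕0⊕0⊕1⊕1⊕0⊕1⊕0⊕1⊕0⊕0⊕0⊕1⊕1 = 1
s2 (pos 2,3,6,7,10,11,14,15,18,19,22,23,26,27,30,31): 1⊕0⊕1⊕0⊕1⊕1⊕1⊕0⊕0⊕0⊕1⊕0⊕0⊕0⊕1⊕1 = 0
s4 (pos 4,5,6,7,12,13,14,15,20,21,22,23,28,29,30,31): 1⊕0⊕1⊕0⊕0⊕1⊕1⊕0⊕1⊕1⊕1⊕0⊕0⊕1⊕1⊕1 = 0
s8 (pos 8,9,10,11,12,13,14,15,24,25,26,27,28,29,30,31): 0⊕0⊕1⊕1⊕0⊕1⊕1⊕0⊕0⊕0⊕0⊕0⊕0⊕1⊕1⊕1 = 1
s16 (pos 16,17,18,19,20,21,22,23,24,25,26,27,28,29,30,31): 1⊕1⊕0⊕0⊕1⊕1⊕1⊕0⊕0⊕0⊕0⊕0⊕0⊕1⊕1⊕1 = 0
Syndrome s16…s1 = 01001 → error at position 9.
Flip position 9: 1101010001101101100111000000111 → 1101010011101101100111000000111
Read data bits from positions 3,5,6,7,9,10,11,12,13,14,15,17,18,19,20,21,22,23,24,25,26,27,28,29,30,31: 00101110110100111000000111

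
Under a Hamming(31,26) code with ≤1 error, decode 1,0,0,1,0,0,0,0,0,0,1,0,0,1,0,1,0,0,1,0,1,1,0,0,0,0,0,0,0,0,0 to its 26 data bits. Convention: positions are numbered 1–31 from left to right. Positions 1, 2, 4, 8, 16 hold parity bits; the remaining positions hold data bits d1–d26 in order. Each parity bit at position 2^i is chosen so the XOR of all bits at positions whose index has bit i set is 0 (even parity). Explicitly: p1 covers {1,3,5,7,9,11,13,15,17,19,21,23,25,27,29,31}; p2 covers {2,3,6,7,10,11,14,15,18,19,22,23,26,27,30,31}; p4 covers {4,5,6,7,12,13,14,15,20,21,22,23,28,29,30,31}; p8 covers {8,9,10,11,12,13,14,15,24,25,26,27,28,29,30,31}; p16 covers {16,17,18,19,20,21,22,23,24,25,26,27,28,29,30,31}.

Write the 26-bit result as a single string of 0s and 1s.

s1 (pos 1,3,5,7,9,11,13,15,17,19,21,23,25,27,29,31): 1⊕0⊕0⊕0⊕0⊕1⊕0⊕0⊕0⊕1⊕1⊕0⊕0⊕0⊕0⊕0 = 0
s2 (pos 2,3,6,7,10,11,14,15,18,19,22,23,26,27,30,31): 0⊕0⊕0⊕0⊕0⊕1⊕1⊕0⊕0⊕1⊕1⊕0⊕0⊕0⊕0⊕0 = 0
s4 (pos 4,5,6,7,12,13,14,15,20,21,22,23,28,29,30,31): 1⊕0⊕0⊕0⊕0⊕0⊕1⊕0⊕0⊕1⊕1⊕0⊕0⊕0⊕0⊕0 = 0
s8 (pos 8,9,10,11,12,13,14,15,24,25,26,27,28,29,30,31): 0⊕0⊕0⊕1⊕0⊕0⊕1⊕0⊕0⊕0⊕0⊕0⊕0⊕0⊕0⊕0 = 0
s16 (pos 16,17,18,19,20,21,22,23,24,25,26,27,28,29,30,31): 1⊕0⊕0⊕1⊕0⊕1⊕1⊕0⊕0⊕0⊕0⊕0⊕0⊕0⊕0⊕0 = 0
Syndrome s16…s1 = 00000 → no error.
Read data bits from positions 3,5,6,7,9,10,11,12,13,14,15,17,18,19,20,21,22,23,24,25,26,27,28,29,30,31: 00000010010001011000000000

00000010010001011000000000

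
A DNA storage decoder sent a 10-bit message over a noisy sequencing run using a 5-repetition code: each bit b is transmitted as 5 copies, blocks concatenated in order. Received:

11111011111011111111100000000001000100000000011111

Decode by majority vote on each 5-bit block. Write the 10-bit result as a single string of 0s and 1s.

Block 1 (11111): 5 ones → 1
Block 2 (01111): 4 ones → 1
Block 3 (10111): 4 ones → 1
Block 4 (11111): 5 ones → 1
Block 5 (10000): 1 one → 0
Block 6 (00000): 0 ones → 0
Block 7 (01000): 1 one → 0
Block 8 (10000): 1 one → 0
Block 9 (00000): 0 ones → 0
Block 10 (11111): 5 ones → 1

1111000001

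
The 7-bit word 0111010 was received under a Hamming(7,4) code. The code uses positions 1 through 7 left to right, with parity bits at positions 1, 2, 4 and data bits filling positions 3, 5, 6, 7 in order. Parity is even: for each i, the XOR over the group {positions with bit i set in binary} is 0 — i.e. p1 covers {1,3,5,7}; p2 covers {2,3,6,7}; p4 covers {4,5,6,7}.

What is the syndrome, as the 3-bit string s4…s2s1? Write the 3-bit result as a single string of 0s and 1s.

011

s1 (pos 1,3,5,7): 0⊕1⊕0⊕0 = 1
s2 (pos 2,3,6,7): 1⊕1⊕1⊕0 = 1
s4 (pos 4,5,6,7): 1⊕0⊕1⊕0 = 0
Syndrome s4…s1 = 011 → error at position 3.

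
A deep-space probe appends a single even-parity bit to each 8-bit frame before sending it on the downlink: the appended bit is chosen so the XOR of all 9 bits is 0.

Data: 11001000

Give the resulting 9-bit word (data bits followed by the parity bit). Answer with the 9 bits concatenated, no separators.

110010001

XOR of the 8 data bits: 1⊕1⊕0⊕0⊕1⊕0⊕0⊕0 = 1
Parity bit = 1 (so all 9 bits XOR to 0).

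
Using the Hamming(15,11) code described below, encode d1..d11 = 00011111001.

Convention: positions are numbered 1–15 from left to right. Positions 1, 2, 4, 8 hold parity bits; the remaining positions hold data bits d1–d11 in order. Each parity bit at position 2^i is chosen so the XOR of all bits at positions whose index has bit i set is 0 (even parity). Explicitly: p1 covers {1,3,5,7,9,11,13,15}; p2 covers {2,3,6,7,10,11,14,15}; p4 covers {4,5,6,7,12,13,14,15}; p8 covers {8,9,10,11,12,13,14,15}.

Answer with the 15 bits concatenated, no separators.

000100111111001

Place data at non-parity positions: p1 p2 0 p4 0 0 1 p8 1 1 1 1 0 0 1
p1 (pos 1,3,5,7,9,11,13,15): XOR of data positions = 0⊕0⊕1⊕1⊕1⊕0⊕1 = 0
p2 (pos 2,3,6,7,10,11,14,15): XOR of data positions = 0⊕0⊕1⊕1⊕1⊕0⊕1 = 0
p4 (pos 4,5,6,7,12,13,14,15): XOR of data positions = 0⊕0⊕1⊕1⊕0⊕0⊕1 = 1
p8 (pos 8,9,10,11,12,13,14,15): XOR of data positions = 1⊕1⊕1⊕1⊕0⊕0⊕1 = 1
Codeword: 000100111111001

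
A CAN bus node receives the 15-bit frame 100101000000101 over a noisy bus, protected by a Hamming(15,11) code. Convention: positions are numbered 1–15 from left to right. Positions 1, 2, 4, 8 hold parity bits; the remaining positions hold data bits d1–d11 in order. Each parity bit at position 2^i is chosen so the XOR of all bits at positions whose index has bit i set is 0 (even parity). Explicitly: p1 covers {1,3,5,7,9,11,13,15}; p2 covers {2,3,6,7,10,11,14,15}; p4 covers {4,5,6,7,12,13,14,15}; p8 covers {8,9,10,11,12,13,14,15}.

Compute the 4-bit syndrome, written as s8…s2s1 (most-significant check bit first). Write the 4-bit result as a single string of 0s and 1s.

0001

s1 (pos 1,3,5,7,9,11,13,15): 1⊕0⊕0⊕0⊕0⊕0⊕1⊕1 = 1
s2 (pos 2,3,6,7,10,11,14,15): 0⊕0⊕1⊕0⊕0⊕0⊕0⊕1 = 0
s4 (pos 4,5,6,7,12,13,14,15): 1⊕0⊕1⊕0⊕0⊕1⊕0⊕1 = 0
s8 (pos 8,9,10,11,12,13,14,15): 0⊕0⊕0⊕0⊕0⊕1⊕0⊕1 = 0
Syndrome s8…s1 = 0001 → error at position 1.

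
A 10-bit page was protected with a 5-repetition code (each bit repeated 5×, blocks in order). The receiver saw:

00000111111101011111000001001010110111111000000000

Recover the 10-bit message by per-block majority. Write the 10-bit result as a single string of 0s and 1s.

Block 1 (00000): 0 ones → 0
Block 2 (11111): 5 ones → 1
Block 3 (11010): 3 ones → 1
Block 4 (11111): 5 ones → 1
Block 5 (00000): 0 ones → 0
Block 6 (10010): 2 ones → 0
Block 7 (10110): 3 ones → 1
Block 8 (11111): 5 ones → 1
Block 9 (10000): 1 one → 0
Block 10 (00000): 0 ones → 0

0111001100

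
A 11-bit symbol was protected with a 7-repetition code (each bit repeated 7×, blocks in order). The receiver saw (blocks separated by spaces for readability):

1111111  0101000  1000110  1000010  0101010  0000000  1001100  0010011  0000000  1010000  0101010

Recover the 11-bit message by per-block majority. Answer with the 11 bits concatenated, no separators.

Block 1 (1111111): 7 ones → 1
Block 2 (0101000): 2 ones → 0
Block 3 (1000110): 3 ones → 0
Block 4 (1000010): 2 ones → 0
Block 5 (0101010): 3 ones → 0
Block 6 (0000000): 0 ones → 0
Block 7 (1001100): 3 ones → 0
Block 8 (0010011): 3 ones → 0
Block 9 (0000000): 0 ones → 0
Block 10 (1010000): 2 ones → 0
Block 11 (0101010): 3 ones → 0

10000000000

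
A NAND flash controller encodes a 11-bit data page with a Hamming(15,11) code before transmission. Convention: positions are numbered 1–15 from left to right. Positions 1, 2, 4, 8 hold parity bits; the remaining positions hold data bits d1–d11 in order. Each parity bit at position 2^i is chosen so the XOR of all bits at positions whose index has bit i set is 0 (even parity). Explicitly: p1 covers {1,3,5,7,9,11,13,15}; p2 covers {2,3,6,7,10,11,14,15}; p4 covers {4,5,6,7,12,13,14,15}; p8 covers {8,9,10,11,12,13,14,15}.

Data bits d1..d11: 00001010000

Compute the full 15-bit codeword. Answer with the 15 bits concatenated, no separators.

Place data at non-parity positions: p1 p2 0 p4 0 0 0 p8 1 0 1 0 0 0 0
p1 (pos 1,3,5,7,9,11,13,15): XOR of data positions = 0⊕0⊕0⊕1⊕1⊕0⊕0 = 0
p2 (pos 2,3,6,7,10,11,14,15): XOR of data positions = 0⊕0⊕0⊕0⊕1⊕0⊕0 = 1
p4 (pos 4,5,6,7,12,13,14,15): XOR of data positions = 0⊕0⊕0⊕0⊕0⊕0⊕0 = 0
p8 (pos 8,9,10,11,12,13,14,15): XOR of data positions = 1⊕0⊕1⊕0⊕0⊕0⊕0 = 0
Codeword: 010000001010000

010000001010000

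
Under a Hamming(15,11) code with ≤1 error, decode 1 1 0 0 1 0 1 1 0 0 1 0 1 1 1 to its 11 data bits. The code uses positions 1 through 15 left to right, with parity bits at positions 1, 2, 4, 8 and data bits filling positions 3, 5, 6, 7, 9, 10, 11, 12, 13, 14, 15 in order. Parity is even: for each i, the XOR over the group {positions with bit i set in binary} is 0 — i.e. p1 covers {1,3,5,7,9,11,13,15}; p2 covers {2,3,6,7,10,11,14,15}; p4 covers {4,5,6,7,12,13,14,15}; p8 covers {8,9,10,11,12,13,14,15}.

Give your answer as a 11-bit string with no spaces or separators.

s1 (pos 1,3,5,7,9,11,13,15): 1⊕0⊕1⊕1⊕0⊕1⊕1⊕1 = 0
s2 (pos 2,3,6,7,10,11,14,15): 1⊕0⊕0⊕1⊕0⊕1⊕1⊕1 = 1
s4 (pos 4,5,6,7,12,13,14,15): 0⊕1⊕0⊕1⊕0⊕1⊕1⊕1 = 1
s8 (pos 8,9,10,11,12,13,14,15): 1⊕0⊕0⊕1⊕0⊕1⊕1⊕1 = 1
Syndrome s8…s1 = 1110 → error at position 14.
Flip position 14: 110010110010111 → 110010110010101
Read data bits from positions 3,5,6,7,9,10,11,12,13,14,15: 01010010101

01010010101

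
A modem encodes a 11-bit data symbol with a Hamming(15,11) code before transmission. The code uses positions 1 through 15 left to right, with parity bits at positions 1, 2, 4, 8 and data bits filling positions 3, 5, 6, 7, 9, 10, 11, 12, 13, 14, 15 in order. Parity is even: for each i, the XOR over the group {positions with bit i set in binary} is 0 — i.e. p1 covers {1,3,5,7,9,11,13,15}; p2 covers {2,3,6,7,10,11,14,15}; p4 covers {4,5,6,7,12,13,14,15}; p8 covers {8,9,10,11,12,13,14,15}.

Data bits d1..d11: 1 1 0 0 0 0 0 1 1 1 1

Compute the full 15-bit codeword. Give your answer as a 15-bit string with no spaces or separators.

Place data at non-parity positions: p1 p2 1 p4 1 0 0 p8 0 0 0 1 1 1 1
p1 (pos 1,3,5,7,9,11,13,15): XOR of data positions = 1⊕1⊕0⊕0⊕0⊕1⊕1 = 0
p2 (pos 2,3,6,7,10,11,14,15): XOR of data positions = 1⊕0⊕0⊕0⊕0⊕1⊕1 = 1
p4 (pos 4,5,6,7,12,13,14,15): XOR of data positions = 1⊕0⊕0⊕1⊕1⊕1⊕1 = 1
p8 (pos 8,9,10,11,12,13,14,15): XOR of data positions = 0⊕0⊕0⊕1⊕1⊕1⊕1 = 0
Codeword: 011110000001111

011110000001111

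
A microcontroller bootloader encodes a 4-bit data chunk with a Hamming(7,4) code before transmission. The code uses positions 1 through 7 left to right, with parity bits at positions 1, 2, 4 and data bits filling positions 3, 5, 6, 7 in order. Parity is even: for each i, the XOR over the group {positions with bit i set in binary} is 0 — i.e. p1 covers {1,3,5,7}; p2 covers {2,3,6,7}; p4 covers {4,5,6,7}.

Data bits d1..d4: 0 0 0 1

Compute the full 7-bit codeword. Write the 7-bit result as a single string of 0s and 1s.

Place data at non-parity positions: p1 p2 0 p4 0 0 1
p1 (pos 1,3,5,7): XOR of data positions = 0⊕0⊕1 = 1
p2 (pos 2,3,6,7): XOR of data positions = 0⊕0⊕1 = 1
p4 (pos 4,5,6,7): XOR of data positions = 0⊕0⊕1 = 1
Codeword: 1101001

1101001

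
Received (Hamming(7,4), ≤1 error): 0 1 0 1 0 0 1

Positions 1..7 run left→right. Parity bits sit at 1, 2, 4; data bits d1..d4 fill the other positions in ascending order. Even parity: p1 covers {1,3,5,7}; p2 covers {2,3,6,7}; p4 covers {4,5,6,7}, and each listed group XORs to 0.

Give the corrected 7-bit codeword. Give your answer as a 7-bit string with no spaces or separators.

s1 (pos 1,3,5,7): 0⊕0⊕0⊕1 = 1
s2 (pos 2,3,6,7): 1⊕0⊕0⊕1 = 0
s4 (pos 4,5,6,7): 1⊕0⊕0⊕1 = 0
Syndrome s4…s1 = 001 → error at position 1.
Flip position 1: 0101001 → 1101001

1101001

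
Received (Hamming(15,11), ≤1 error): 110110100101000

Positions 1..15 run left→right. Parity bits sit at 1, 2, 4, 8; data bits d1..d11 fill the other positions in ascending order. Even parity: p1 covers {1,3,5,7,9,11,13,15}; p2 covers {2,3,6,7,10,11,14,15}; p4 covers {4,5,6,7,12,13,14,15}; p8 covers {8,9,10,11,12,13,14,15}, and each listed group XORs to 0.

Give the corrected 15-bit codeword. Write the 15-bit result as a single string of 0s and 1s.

s1 (pos 1,3,5,7,9,11,13,15): 1⊕0⊕1⊕1⊕0⊕0⊕0⊕0 = 1
s2 (pos 2,3,6,7,10,11,14,15): 1⊕0⊕0⊕1⊕1⊕0⊕0⊕0 = 1
s4 (pos 4,5,6,7,12,13,14,15): 1⊕1⊕0⊕1⊕1⊕0⊕0⊕0 = 0
s8 (pos 8,9,10,11,12,13,14,15): 0⊕0⊕1⊕0⊕1⊕0⊕0⊕0 = 0
Syndrome s8…s1 = 0011 → error at position 3.
Flip position 3: 110110100101000 → 111110100101000

111110100101000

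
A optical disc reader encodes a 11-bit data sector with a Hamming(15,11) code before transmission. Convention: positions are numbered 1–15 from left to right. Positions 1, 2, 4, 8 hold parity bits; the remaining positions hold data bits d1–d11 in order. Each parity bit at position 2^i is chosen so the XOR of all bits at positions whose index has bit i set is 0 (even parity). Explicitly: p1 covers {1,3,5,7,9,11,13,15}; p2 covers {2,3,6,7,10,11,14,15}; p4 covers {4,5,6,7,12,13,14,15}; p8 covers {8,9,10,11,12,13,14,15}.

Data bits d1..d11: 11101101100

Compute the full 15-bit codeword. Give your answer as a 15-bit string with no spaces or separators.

Place data at non-parity positions: p1 p2 1 p4 1 1 0 p8 1 1 0 1 1 0 0
p1 (pos 1,3,5,7,9,11,13,15): XOR of data positions = 1⊕1⊕0⊕1⊕0⊕1⊕0 = 0
p2 (pos 2,3,6,7,10,11,14,15): XOR of data positions = 1⊕1⊕0⊕1⊕0⊕0⊕0 = 1
p4 (pos 4,5,6,7,12,13,14,15): XOR of data positions = 1⊕1⊕0⊕1⊕1⊕0⊕0 = 0
p8 (pos 8,9,10,11,12,13,14,15): XOR of data positions = 1⊕1⊕0⊕1⊕1⊕0⊕0 = 0
Codeword: 011011001101100

011011001101100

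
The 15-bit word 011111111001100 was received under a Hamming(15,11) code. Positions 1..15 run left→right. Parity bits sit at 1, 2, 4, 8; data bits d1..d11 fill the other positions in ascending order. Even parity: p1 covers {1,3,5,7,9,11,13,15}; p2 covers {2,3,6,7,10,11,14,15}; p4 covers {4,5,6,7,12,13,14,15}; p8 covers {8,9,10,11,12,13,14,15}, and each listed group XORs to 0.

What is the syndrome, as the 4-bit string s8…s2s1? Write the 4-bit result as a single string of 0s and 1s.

s1 (pos 1,3,5,7,9,11,13,15): 0⊕1⊕1⊕1⊕1⊕0⊕1⊕0 = 1
s2 (pos 2,3,6,7,10,11,14,15): 1⊕1⊕1⊕1⊕0⊕0⊕0⊕0 = 0
s4 (pos 4,5,6,7,12,13,14,15): 1⊕1⊕1⊕1⊕1⊕1⊕0⊕0 = 0
s8 (pos 8,9,10,11,12,13,14,15): 1⊕1⊕0⊕0⊕1⊕1⊕0⊕0 = 0
Syndrome s8…s1 = 0001 → error at position 1.

0001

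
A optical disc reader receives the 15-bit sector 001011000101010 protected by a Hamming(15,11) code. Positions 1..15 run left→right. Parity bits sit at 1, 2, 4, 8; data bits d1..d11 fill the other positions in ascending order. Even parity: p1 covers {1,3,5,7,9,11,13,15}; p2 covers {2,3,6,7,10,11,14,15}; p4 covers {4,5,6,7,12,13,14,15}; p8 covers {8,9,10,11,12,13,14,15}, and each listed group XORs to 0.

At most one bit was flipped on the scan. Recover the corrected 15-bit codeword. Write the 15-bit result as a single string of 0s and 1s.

s1 (pos 1,3,5,7,9,11,13,15): 0⊕1⊕1⊕0⊕0⊕0⊕0⊕0 = 0
s2 (pos 2,3,6,7,10,11,14,15): 0⊕1⊕1⊕0⊕1⊕0⊕1⊕0 = 0
s4 (pos 4,5,6,7,12,13,14,15): 0⊕1⊕1⊕0⊕1⊕0⊕1⊕0 = 0
s8 (pos 8,9,10,11,12,13,14,15): 0⊕0⊕1⊕0⊕1⊕0⊕1⊕0 = 1
Syndrome s8…s1 = 1000 → error at position 8.
Flip position 8: 001011000101010 → 001011010101010

001011010101010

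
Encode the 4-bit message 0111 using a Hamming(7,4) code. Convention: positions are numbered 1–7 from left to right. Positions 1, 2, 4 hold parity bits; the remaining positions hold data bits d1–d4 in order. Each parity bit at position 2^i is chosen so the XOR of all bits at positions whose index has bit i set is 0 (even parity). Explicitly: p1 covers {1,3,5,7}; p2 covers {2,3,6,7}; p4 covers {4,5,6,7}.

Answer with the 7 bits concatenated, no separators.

Place data at non-parity positions: p1 p2 0 p4 1 1 1
p1 (pos 1,3,5,7): XOR of data positions = 0⊕1⊕1 = 0
p2 (pos 2,3,6,7): XOR of data positions = 0⊕1⊕1 = 0
p4 (pos 4,5,6,7): XOR of data positions = 1⊕1⊕1 = 1
Codeword: 0001111

0001111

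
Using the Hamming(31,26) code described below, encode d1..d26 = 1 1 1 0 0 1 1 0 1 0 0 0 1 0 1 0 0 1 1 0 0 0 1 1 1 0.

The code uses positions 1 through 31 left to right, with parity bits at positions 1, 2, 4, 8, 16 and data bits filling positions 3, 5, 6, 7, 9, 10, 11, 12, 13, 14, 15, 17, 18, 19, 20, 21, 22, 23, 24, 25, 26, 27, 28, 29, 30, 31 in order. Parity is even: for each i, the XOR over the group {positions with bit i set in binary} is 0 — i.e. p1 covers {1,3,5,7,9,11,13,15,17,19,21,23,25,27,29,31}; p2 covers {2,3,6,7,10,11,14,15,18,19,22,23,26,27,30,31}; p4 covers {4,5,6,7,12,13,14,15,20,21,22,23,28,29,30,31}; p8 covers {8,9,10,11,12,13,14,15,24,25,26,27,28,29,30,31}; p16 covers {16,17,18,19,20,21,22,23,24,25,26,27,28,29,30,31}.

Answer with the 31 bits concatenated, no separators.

0110110101101001010100110001110

Place data at non-parity positions: p1 p2 1 p4 1 1 0 p8 0 1 1 0 1 0 0 p16 0 1 0 1 0 0 1 1 0 0 0 1 1 1 0
p1 (pos 1,3,5,7,9,11,13,15,17,19,21,23,25,27,29,31): XOR of data positions = 1⊕1⊕0⊕0⊕1⊕1⊕0⊕0⊕0⊕0⊕1⊕0⊕0⊕1⊕0 = 0
p2 (pos 2,3,6,7,10,11,14,15,18,19,22,23,26,27,30,31): XOR of data positions = 1⊕1⊕0⊕1⊕1⊕0⊕0⊕1⊕0⊕0⊕1⊕0⊕0⊕1⊕0 = 1
p4 (pos 4,5,6,7,12,13,14,15,20,21,22,23,28,29,30,31): XOR of data positions = 1⊕1⊕0⊕0⊕1⊕0⊕0⊕1⊕0⊕0⊕1⊕1⊕1⊕1⊕0 = 0
p8 (pos 8,9,10,11,12,13,14,15,24,25,26,27,28,29,30,31): XOR of data positions = 0⊕1⊕1⊕0⊕1⊕0⊕0⊕1⊕0⊕0⊕0⊕1⊕1⊕1⊕0 = 1
p16 (pos 16,17,18,19,20,21,22,23,24,25,26,27,28,29,30,31): XOR of data positions = 0⊕1⊕0⊕1⊕0⊕0⊕1⊕1⊕0⊕0⊕0⊕1⊕1⊕1⊕0 = 1
Codeword: 0110110101101001010100110001110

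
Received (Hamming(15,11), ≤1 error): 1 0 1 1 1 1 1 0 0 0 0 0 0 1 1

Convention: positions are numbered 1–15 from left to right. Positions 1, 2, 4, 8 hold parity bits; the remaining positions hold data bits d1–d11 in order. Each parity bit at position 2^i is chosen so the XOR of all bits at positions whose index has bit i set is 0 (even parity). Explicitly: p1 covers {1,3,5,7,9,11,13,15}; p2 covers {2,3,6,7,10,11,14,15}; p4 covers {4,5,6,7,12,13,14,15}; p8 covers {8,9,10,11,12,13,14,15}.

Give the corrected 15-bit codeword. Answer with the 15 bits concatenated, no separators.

s1 (pos 1,3,5,7,9,11,13,15): 1⊕1⊕1⊕1⊕0⊕0⊕0⊕1 = 1
s2 (pos 2,3,6,7,10,11,14,15): 0⊕1⊕1⊕1⊕0⊕0⊕1⊕1 = 1
s4 (pos 4,5,6,7,12,13,14,15): 1⊕1⊕1⊕1⊕0⊕0⊕1⊕1 = 0
s8 (pos 8,9,10,11,12,13,14,15): 0⊕0⊕0⊕0⊕0⊕0⊕1⊕1 = 0
Syndrome s8…s1 = 0011 → error at position 3.
Flip position 3: 101111100000011 → 100111100000011

100111100000011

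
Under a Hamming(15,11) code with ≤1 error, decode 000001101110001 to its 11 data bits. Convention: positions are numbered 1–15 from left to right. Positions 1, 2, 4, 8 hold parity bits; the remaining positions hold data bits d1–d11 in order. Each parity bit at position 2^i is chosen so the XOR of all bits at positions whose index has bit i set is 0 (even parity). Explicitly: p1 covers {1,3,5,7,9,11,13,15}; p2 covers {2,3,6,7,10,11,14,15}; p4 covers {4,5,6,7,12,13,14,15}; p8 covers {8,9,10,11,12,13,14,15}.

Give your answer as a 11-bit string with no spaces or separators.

00011110001

s1 (pos 1,3,5,7,9,11,13,15): 0⊕0⊕0⊕1⊕1⊕1⊕0⊕1 = 0
s2 (pos 2,3,6,7,10,11,14,15): 0⊕0⊕1⊕1⊕1⊕1⊕0⊕1 = 1
s4 (pos 4,5,6,7,12,13,14,15): 0⊕0⊕1⊕1⊕0⊕0⊕0⊕1 = 1
s8 (pos 8,9,10,11,12,13,14,15): 0⊕1⊕1⊕1⊕0⊕0⊕0⊕1 = 0
Syndrome s8…s1 = 0110 → error at position 6.
Flip position 6: 000001101110001 → 000000101110001
Read data bits from positions 3,5,6,7,9,10,11,12,13,14,15: 00011110001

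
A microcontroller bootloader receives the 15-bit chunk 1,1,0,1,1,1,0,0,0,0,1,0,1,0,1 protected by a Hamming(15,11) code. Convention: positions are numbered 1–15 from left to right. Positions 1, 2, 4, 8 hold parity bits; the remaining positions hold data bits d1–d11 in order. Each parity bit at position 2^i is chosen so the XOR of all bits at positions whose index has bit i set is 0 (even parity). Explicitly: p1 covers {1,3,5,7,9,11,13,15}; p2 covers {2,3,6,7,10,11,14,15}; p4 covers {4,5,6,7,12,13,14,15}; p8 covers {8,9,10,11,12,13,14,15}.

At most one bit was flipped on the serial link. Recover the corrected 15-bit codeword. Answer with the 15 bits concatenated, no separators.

110111000010001

s1 (pos 1,3,5,7,9,11,13,15): 1⊕0⊕1⊕0⊕0⊕1⊕1⊕1 = 1
s2 (pos 2,3,6,7,10,11,14,15): 1⊕0⊕1⊕0⊕0⊕1⊕0⊕1 = 0
s4 (pos 4,5,6,7,12,13,14,15): 1⊕1⊕1⊕0⊕0⊕1⊕0⊕1 = 1
s8 (pos 8,9,10,11,12,13,14,15): 0⊕0⊕0⊕1⊕0⊕1⊕0⊕1 = 1
Syndrome s8…s1 = 1101 → error at position 13.
Flip position 13: 110111000010101 → 110111000010001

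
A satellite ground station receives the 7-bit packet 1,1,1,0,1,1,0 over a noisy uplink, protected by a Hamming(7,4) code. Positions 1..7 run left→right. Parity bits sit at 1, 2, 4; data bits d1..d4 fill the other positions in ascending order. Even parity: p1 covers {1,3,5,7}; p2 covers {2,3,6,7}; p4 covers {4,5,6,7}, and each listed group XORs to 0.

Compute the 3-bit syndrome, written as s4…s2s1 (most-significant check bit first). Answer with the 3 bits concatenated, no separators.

s1 (pos 1,3,5,7): 1⊕1⊕1⊕0 = 1
s2 (pos 2,3,6,7): 1⊕1⊕1⊕0 = 1
s4 (pos 4,5,6,7): 0⊕1⊕1⊕0 = 0
Syndrome s4…s1 = 011 → error at position 3.

011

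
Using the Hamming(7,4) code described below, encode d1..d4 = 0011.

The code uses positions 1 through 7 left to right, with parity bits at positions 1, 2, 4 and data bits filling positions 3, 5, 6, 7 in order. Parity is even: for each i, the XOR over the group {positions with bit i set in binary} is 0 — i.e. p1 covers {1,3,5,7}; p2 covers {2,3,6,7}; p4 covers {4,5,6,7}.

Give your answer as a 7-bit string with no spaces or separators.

1000011

Place data at non-parity positions: p1 p2 0 p4 0 1 1
p1 (pos 1,3,5,7): XOR of data positions = 0⊕0⊕1 = 1
p2 (pos 2,3,6,7): XOR of data positions = 0⊕1⊕1 = 0
p4 (pos 4,5,6,7): XOR of data positions = 0⊕1⊕1 = 0
Codeword: 1000011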